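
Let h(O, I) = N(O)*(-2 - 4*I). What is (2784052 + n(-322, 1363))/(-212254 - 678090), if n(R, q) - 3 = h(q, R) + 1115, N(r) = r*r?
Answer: -298984513/111293 ≈ -2686.5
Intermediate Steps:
N(r) = r²
h(O, I) = O²*(-2 - 4*I)
n(R, q) = 1118 + q²*(-2 - 4*R) (n(R, q) = 3 + (q²*(-2 - 4*R) + 1115) = 3 + (1115 + q²*(-2 - 4*R)) = 1118 + q²*(-2 - 4*R))
(2784052 + n(-322, 1363))/(-212254 - 678090) = (2784052 + (1118 - 2*1363²*(1 + 2*(-322))))/(-212254 - 678090) = (2784052 + (1118 - 2*1857769*(1 - 644)))/(-890344) = (2784052 + (1118 - 2*1857769*(-643)))*(-1/890344) = (2784052 + (1118 + 2389090934))*(-1/890344) = (2784052 + 2389092052)*(-1/890344) = 2391876104*(-1/890344) = -298984513/111293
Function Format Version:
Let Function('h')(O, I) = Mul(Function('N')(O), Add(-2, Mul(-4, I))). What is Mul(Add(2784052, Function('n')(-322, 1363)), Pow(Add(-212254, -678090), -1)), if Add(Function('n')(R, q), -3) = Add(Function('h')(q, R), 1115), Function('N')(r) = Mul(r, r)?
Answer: Rational(-298984513, 111293) ≈ -2686.5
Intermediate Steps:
Function('N')(r) = Pow(r, 2)
Function('h')(O, I) = Mul(Pow(O, 2), Add(-2, Mul(-4, I)))
Function('n')(R, q) = Add(1118, Mul(Pow(q, 2), Add(-2, Mul(-4, R)))) (Function('n')(R, q) = Add(3, Add(Mul(Pow(q, 2), Add(-2, Mul(-4, R))), 1115)) = Add(3, Add(1115, Mul(Pow(q, 2), Add(-2, Mul(-4, R))))) = Add(1118, Mul(Pow(q, 2), Add(-2, Mul(-4, R)))))
Mul(Add(2784052, Function('n')(-322, 1363)), Pow(Add(-212254, -678090), -1)) = Mul(Add(2784052, Add(1118, Mul(-2, Pow(1363, 2), Add(1, Mul(2, -322))))), Pow(Add(-212254, -678090), -1)) = Mul(Add(2784052, Add(1118, Mul(-2, 1857769, Add(1, -644)))), Pow(-890344, -1)) = Mul(Add(2784052, Add(1118, Mul(-2, 1857769, -643))), Rational(-1, 890344)) = Mul(Add(2784052, Add(1118, 2389090934)), Rational(-1, 890344)) = Mul(Add(2784052, 2389092052), Rational(-1, 890344)) = Mul(2391876104, Rational(-1, 890344)) = Rational(-298984513, 111293)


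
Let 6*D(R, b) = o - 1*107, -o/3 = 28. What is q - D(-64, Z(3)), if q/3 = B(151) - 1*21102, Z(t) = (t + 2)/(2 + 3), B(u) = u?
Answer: -376927/6 ≈ -62821.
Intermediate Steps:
o = -84 (o = -3*28 = -84)
Z(t) = 2/5 + t/5 (Z(t) = (2 + t)/5 = (2 + t)*(1/5) = 2/5 + t/5)
q = -62853 (q = 3*(151 - 1*21102) = 3*(151 - 21102) = 3*(-20951) = -62853)
D(R, b) = -191/6 (D(R, b) = (-84 - 1*107)/6 = (-84 - 107)/6 = (1/6)*(-191) = -191/6)
q - D(-64, Z(3)) = -62853 - 1*(-191/6) = -62853 + 191/6 = -376927/6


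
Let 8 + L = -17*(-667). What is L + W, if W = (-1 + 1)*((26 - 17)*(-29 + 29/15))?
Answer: 11331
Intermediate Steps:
L = 11331 (L = -8 - 17*(-667) = -8 + 11339 = 11331)
W = 0 (W = 0*(9*(-29 + 29*(1/15))) = 0*(9*(-29 + 29/15)) = 0*(9*(-406/15)) = 0*(-1218/5) = 0)
L + W = 11331 + 0 = 11331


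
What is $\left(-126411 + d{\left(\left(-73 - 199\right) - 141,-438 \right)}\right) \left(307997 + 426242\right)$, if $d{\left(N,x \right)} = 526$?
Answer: $-92429676515$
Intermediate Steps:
$\left(-126411 + d{\left(\left(-73 - 199\right) - 141,-438 \right)}\right) \left(307997 + 426242\right) = \left(-126411 + 526\right) \left(307997 + 426242\right) = \left(-125885\right) 734239 = -92429676515$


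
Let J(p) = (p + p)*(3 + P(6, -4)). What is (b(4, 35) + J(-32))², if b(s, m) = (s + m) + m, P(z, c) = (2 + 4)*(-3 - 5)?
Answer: 8726116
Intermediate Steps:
P(z, c) = -48 (P(z, c) = 6*(-8) = -48)
b(s, m) = s + 2*m (b(s, m) = (m + s) + m = s + 2*m)
J(p) = -90*p (J(p) = (p + p)*(3 - 48) = (2*p)*(-45) = -90*p)
(b(4, 35) + J(-32))² = ((4 + 2*35) - 90*(-32))² = ((4 + 70) + 2880)² = (74 + 2880)² = 2954² = 8726116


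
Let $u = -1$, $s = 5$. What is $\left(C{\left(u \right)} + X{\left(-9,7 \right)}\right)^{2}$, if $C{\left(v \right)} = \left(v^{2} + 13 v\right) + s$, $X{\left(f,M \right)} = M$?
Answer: $0$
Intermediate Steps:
$C{\left(v \right)} = 5 + v^{2} + 13 v$ ($C{\left(v \right)} = \left(v^{2} + 13 v\right) + 5 = 5 + v^{2} + 13 v$)
$\left(C{\left(u \right)} + X{\left(-9,7 \right)}\right)^{2} = \left(\left(5 + \left(-1\right)^{2} + 13 \left(-1\right)\right) + 7\right)^{2} = \left(\left(5 + 1 - 13\right) + 7\right)^{2} = \left(-7 + 7\right)^{2} = 0^{2} = 0$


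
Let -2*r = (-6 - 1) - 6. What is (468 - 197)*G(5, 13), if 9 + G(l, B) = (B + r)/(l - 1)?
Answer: -8943/8 ≈ -1117.9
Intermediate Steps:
r = 13/2 (r = -((-6 - 1) - 6)/2 = -(-7 - 6)/2 = -½*(-13) = 13/2 ≈ 6.5000)
G(l, B) = -9 + (13/2 + B)/(-1 + l) (G(l, B) = -9 + (B + 13/2)/(l - 1) = -9 + (13/2 + B)/(-1 + l))
(468 - 197)*G(5, 13) = (468 - 197)*((31/2 + 13 - 9*5)/(-1 + 5)) = 271*((31/2 + 13 - 45)/4) = 271*((¼)*(-33/2)) = 271*(-33/8) = -8943/8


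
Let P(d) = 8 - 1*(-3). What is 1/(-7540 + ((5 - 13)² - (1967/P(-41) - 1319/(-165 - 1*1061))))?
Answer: -13486/103247387 ≈ -0.00013062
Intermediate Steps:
P(d) = 11 (P(d) = 8 + 3 = 11)
1/(-7540 + ((5 - 13)² - (1967/P(-41) - 1319/(-165 - 1*1061)))) = 1/(-7540 + ((5 - 13)² - (1967/11 - 1319/(-165 - 1*1061)))) = 1/(-7540 + ((-8)² - (1967*(1/11) - 1319/(-165 - 1061)))) = 1/(-7540 + (64 - (1967/11 - 1319/(-1226)))) = 1/(-7540 + (64 - (1967/11 - 1319*(-1/1226)))) = 1/(-7540 + (64 - (1967/11 + 1319/1226))) = 1/(-7540 + (64 - 1*2426051/13486)) = 1/(-7540 + (64 - 2426051/13486)) = 1/(-7540 - 1562947/13486) = 1/(-103247387/13486) = -13486/103247387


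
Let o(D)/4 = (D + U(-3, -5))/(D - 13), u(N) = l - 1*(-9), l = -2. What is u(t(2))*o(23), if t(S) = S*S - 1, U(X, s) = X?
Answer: 56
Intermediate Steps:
t(S) = -1 + S² (t(S) = S² - 1 = -1 + S²)
u(N) = 7 (u(N) = -2 - 1*(-9) = -2 + 9 = 7)
o(D) = 4*(-3 + D)/(-13 + D) (o(D) = 4*((D - 3)/(D - 13)) = 4*((-3 + D)/(-13 + D)) = 4*(-3 + D)/(-13 + D))
u(t(2))*o(23) = 7*(4*(-3 + 23)/(-13 + 23)) = 7*(4*20/10) = 7*(4*(⅒)*20) = 7*8 = 56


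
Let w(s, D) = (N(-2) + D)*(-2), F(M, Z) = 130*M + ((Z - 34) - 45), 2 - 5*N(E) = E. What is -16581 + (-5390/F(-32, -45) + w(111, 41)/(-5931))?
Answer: -16716842083/1008270 ≈ -16580.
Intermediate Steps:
N(E) = ⅖ - E/5
F(M, Z) = -79 + Z + 130*M (F(M, Z) = 130*M + ((-34 + Z) - 45) = 130*M + (-79 + Z) = -79 + Z + 130*M)
w(s, D) = -8/5 - 2*D (w(s, D) = ((⅖ - ⅕*(-2)) + D)*(-2) = ((⅖ + ⅖) + D)*(-2) = (⅘ + D)*(-2) = -8/5 - 2*D)
-16581 + (-5390/F(-32, -45) + w(111, 41)/(-5931)) = -16581 + (-5390/(-79 - 45 + 130*(-32)) + (-8/5 - 2*41)/(-5931)) = -16581 + (-5390/(-79 - 45 - 4160) + (-8/5 - 82)*(-1/5931)) = -16581 + (-5390/(-4284) - 418/5*(-1/5931)) = -16581 + (-5390*(-1/4284) + 418/29655) = -16581 + (385/306 + 418/29655) = -16581 + 1282787/1008270 = -16716842083/1008270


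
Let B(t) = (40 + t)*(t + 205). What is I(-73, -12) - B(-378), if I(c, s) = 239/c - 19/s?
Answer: -51224705/876 ≈ -58476.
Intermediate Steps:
B(t) = (40 + t)*(205 + t)
I(c, s) = -19/s + 239/c
I(-73, -12) - B(-378) = (-19/(-12) + 239/(-73)) - (8200 + (-378)² + 245*(-378)) = (-19*(-1/12) + 239*(-1/73)) - (8200 + 142884 - 92610) = (19/12 - 239/73) - 1*58474 = -1481/876 - 58474 = -51224705/876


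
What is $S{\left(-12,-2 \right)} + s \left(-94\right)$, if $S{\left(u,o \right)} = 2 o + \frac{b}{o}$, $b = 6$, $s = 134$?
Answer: $-12603$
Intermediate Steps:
$S{\left(u,o \right)} = 2 o + \frac{6}{o}$
$S{\left(-12,-2 \right)} + s \left(-94\right) = \left(2 \left(-2\right) + \frac{6}{-2}\right) + 134 \left(-94\right) = \left(-4 + 6 \left(- \frac{1}{2}\right)\right) - 12596 = \left(-4 - 3\right) - 12596 = -7 - 12596 = -12603$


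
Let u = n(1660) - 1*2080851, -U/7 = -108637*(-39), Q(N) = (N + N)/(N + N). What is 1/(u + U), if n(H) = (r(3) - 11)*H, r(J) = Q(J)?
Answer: -1/31755352 ≈ -3.1491e-8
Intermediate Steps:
Q(N) = 1 (Q(N) = (2*N)/((2*N)) = (2*N)*(1/(2*N)) = 1)
r(J) = 1
n(H) = -10*H (n(H) = (1 - 11)*H = -10*H)
U = -29657901 (U = -(-760459)*(-39) = -7*4236843 = -29657901)
u = -2097451 (u = -10*1660 - 1*2080851 = -16600 - 2080851 = -2097451)
1/(u + U) = 1/(-2097451 - 29657901) = 1/(-31755352) = -1/31755352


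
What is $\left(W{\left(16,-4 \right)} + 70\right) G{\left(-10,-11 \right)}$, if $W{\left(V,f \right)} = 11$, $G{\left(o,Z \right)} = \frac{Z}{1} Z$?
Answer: $9801$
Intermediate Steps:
$G{\left(o,Z \right)} = Z^{2}$ ($G{\left(o,Z \right)} = Z 1 Z = Z Z = Z^{2}$)
$\left(W{\left(16,-4 \right)} + 70\right) G{\left(-10,-11 \right)} = \left(11 + 70\right) \left(-11\right)^{2} = 81 \cdot 121 = 9801$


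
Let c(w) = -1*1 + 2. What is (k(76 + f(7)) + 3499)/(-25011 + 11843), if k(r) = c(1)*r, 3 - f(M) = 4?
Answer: -1787/6584 ≈ -0.27142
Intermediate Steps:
c(w) = 1 (c(w) = -1 + 2 = 1)
f(M) = -1 (f(M) = 3 - 1*4 = 3 - 4 = -1)
k(r) = r (k(r) = 1*r = r)
(k(76 + f(7)) + 3499)/(-25011 + 11843) = ((76 - 1) + 3499)/(-25011 + 11843) = (75 + 3499)/(-13168) = 3574*(-1/13168) = -1787/6584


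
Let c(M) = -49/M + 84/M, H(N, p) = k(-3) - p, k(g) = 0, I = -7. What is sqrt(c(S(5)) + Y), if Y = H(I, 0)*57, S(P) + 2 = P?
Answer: sqrt(105)/3 ≈ 3.4156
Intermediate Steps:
S(P) = -2 + P
H(N, p) = -p (H(N, p) = 0 - p = -p)
c(M) = 35/M
Y = 0 (Y = -1*0*57 = 0*57 = 0)
sqrt(c(S(5)) + Y) = sqrt(35/(-2 + 5) + 0) = sqrt(35/3 + 0) = sqrt(35/3) = sqrt(105)/3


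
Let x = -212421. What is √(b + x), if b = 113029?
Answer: 8*I*√1553 ≈ 315.27*I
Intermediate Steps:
√(b + x) = √(113029 - 212421) = √(-99392) = 8*I*√1553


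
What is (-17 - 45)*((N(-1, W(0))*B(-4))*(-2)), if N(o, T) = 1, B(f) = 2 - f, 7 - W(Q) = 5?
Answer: 744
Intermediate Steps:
W(Q) = 2 (W(Q) = 7 - 1*5 = 7 - 5 = 2)
(-17 - 45)*((N(-1, W(0))*B(-4))*(-2)) = (-17 - 45)*((1*(2 - 1*(-4)))*(-2)) = -62*1*(2 + 4)*(-2) = -62*1*6*(-2) = -372*(-2) = -62*(-12) = 744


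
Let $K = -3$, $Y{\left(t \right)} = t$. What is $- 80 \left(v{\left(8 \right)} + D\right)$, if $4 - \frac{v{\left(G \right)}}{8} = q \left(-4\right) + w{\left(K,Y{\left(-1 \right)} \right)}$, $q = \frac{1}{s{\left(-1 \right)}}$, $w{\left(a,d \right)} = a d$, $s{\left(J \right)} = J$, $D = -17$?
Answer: $3280$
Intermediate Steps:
$q = -1$ ($q = \frac{1}{-1} = -1$)
$v{\left(G \right)} = -24$ ($v{\left(G \right)} = 32 - 8 \left(\left(-1\right) \left(-4\right) - -3\right) = 32 - 8 \left(4 + 3\right) = 32 - 56 = -24$)
$- 80 \left(v{\left(8 \right)} + D\right) = - 80 \left(-24 - 17\right) = \left(-80\right) \left(-41\right) = 3280$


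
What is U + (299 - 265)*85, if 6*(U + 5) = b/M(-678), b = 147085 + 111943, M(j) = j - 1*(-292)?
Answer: 1605658/579 ≈ 2773.2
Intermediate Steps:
M(j) = 292 + j (M(j) = j + 292 = 292 + j)
b = 259028
U = -67652/579 (U = -5 + (259028/(292 - 678))/6 = -5 + (259028/(-386))/6 = -5 + (259028*(-1/386))/6 = -5 + (⅙)*(-129514/193) = -5 - 64757/579 = -67652/579 ≈ -116.84)
U + (299 - 265)*85 = -67652/579 + (299 - 265)*85 = -67652/579 + 34*85 = -67652/579 + 2890 = 1605658/579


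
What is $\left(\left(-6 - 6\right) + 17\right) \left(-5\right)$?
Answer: $-25$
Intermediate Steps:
$\left(\left(-6 - 6\right) + 17\right) \left(-5\right) = \left(-12 + 17\right) \left(-5\right) = 5 \left(-5\right) = -25$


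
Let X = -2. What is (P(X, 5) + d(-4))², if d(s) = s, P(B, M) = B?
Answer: 36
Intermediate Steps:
(P(X, 5) + d(-4))² = (-2 - 4)² = (-6)² = 36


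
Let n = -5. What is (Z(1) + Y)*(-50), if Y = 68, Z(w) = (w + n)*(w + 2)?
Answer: -2800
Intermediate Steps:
Z(w) = (-5 + w)*(2 + w) (Z(w) = (w - 5)*(w + 2) = (-5 + w)*(2 + w))
(Z(1) + Y)*(-50) = ((-10 + 1**2 - 3*1) + 68)*(-50) = ((-10 + 1 - 3) + 68)*(-50) = (-12 + 68)*(-50) = 56*(-50) = -2800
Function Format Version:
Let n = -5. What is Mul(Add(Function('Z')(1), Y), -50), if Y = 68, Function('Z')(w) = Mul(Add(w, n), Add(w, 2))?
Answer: -2800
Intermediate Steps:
Function('Z')(w) = Mul(Add(-5, w), Add(2, w)) (Function('Z')(w) = Mul(Add(w, -5), Add(w, 2)) = Mul(Add(-5, w), Add(2, w)))
Mul(Add(Function('Z')(1), Y), -50) = Mul(Add(Add(-10, Pow(1, 2), Mul(-3, 1)), 68), -50) = Mul(Add(Add(-10, 1, -3), 68), -50) = Mul(Add(-12, 68), -50) = Mul(56, -50) = -2800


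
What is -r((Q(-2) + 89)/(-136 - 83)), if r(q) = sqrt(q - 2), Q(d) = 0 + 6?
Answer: -I*sqrt(116727)/219 ≈ -1.5601*I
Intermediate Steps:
Q(d) = 6
r(q) = sqrt(-2 + q)
-r((Q(-2) + 89)/(-136 - 83)) = -sqrt(-2 + (6 + 89)/(-136 - 83)) = -sqrt(-2 + 95/(-219)) = -sqrt(-2 + 95*(-1/219)) = -sqrt(-2 - 95/219) = -sqrt(-533/219) = -I*sqrt(116727)/219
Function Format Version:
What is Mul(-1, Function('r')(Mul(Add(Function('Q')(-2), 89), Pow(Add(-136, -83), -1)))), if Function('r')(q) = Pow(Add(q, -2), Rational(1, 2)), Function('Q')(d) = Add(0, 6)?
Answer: Mul(Rational(-1, 219), I, Pow(116727, Rational(1, 2))) ≈ Mul(-1.5601, I)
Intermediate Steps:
Function('Q')(d) = 6
Function('r')(q) = Pow(Add(-2, q), Rational(1, 2))
Mul(-1, Function('r')(Mul(Add(Function('Q')(-2), 89), Pow(Add(-136, -83), -1)))) = Mul(-1, Pow(Add(-2, Mul(Add(6, 89), Pow(Add(-136, -83), -1))), Rational(1, 2))) = Mul(-1, Pow(Add(-2, Mul(95, Pow(-219, -1))), Rational(1, 2))) = Mul(-1, Pow(Add(-2, Mul(95, Rational(-1, 219))), Rational(1, 2))) = Mul(-1, Pow(Add(-2, Rational(-95, 219)), Rational(1, 2))) = Mul(-1, Pow(Rational(-533, 219), Rational(1, 2))) = Mul(-1, Mul(Rational(1, 219), I, Pow(116727, Rational(1, 2)))) = Mul(Rational(-1, 219), I, Pow(116727, Rational(1, 2)))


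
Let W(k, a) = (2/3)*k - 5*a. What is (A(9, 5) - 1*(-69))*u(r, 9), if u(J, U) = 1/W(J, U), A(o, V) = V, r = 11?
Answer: -222/113 ≈ -1.9646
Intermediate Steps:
W(k, a) = -5*a + 2*k/3 (W(k, a) = (2*(⅓))*k - 5*a = 2*k/3 - 5*a = -5*a + 2*k/3)
u(J, U) = 1/(-5*U + 2*J/3)
(A(9, 5) - 1*(-69))*u(r, 9) = (5 - 1*(-69))*(3/(-15*9 + 2*11)) = (5 + 69)*(3/(-135 + 22)) = 74*(3/(-113)) = 74*(3*(-1/113)) = 74*(-3/113) = -222/113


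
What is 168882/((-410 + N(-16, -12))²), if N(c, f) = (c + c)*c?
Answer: 28147/1734 ≈ 16.232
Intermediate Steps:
N(c, f) = 2*c² (N(c, f) = (2*c)*c = 2*c²)
168882/((-410 + N(-16, -12))²) = 168882/((-410 + 2*(-16)²)²) = 168882/((-410 + 2*256)²) = 168882/((-410 + 512)²) = 168882/(102²) = 168882/10404 = 168882*(1/10404) = 28147/1734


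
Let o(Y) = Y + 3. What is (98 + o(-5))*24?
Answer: 2304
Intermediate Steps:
o(Y) = 3 + Y
(98 + o(-5))*24 = (98 + (3 - 5))*24 = (98 - 2)*24 = 96*24 = 2304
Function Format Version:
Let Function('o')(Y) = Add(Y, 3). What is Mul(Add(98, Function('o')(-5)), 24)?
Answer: 2304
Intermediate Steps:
Function('o')(Y) = Add(3, Y)
Mul(Add(98, Function('o')(-5)), 24) = Mul(Add(98, Add(3, -5)), 24) = Mul(Add(98, -2), 24) = Mul(96, 24) = 2304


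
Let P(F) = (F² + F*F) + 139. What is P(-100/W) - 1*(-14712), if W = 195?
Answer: 22589171/1521 ≈ 14852.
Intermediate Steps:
P(F) = 139 + 2*F² (P(F) = (F² + F²) + 139 = 2*F² + 139 = 139 + 2*F²)
P(-100/W) - 1*(-14712) = (139 + 2*(-100/195)²) - 1*(-14712) = (139 + 2*(-100*1/195)²) + 14712 = (139 + 2*(-20/39)²) + 14712 = (139 + 2*(400/1521)) + 14712 = (139 + 800/1521) + 14712 = 212219/1521 + 14712 = 22589171/1521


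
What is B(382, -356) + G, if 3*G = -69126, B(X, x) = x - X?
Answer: -23780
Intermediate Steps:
G = -23042 (G = (1/3)*(-69126) = -23042)
B(382, -356) + G = (-356 - 1*382) - 23042 = (-356 - 382) - 23042 = -738 - 23042 = -23780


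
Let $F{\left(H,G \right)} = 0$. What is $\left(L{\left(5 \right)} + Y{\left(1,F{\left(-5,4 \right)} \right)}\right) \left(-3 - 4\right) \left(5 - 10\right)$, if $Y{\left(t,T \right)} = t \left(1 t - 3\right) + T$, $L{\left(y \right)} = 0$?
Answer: $-70$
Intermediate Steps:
$Y{\left(t,T \right)} = T + t \left(-3 + t\right)$ ($Y{\left(t,T \right)} = t \left(t - 3\right) + T = t \left(-3 + t\right) + T = T + t \left(-3 + t\right)$)
$\left(L{\left(5 \right)} + Y{\left(1,F{\left(-5,4 \right)} \right)}\right) \left(-3 - 4\right) \left(5 - 10\right) = \left(0 + \left(0 + 1^{2} - 3\right)\right) \left(-3 - 4\right) \left(5 - 10\right) = \left(0 + \left(0 + 1 - 3\right)\right) \left(-7\right) \left(-5\right) = \left(0 - 2\right) \left(-7\right) \left(-5\right) = \left(-2\right) \left(-7\right) \left(-5\right) = 14 \left(-5\right) = -70$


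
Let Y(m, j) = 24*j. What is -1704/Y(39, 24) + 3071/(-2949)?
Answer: -94361/23592 ≈ -3.9997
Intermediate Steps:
-1704/Y(39, 24) + 3071/(-2949) = -1704/(24*24) + 3071/(-2949) = -1704/576 + 3071*(-1/2949) = -1704*1/576 - 3071/2949 = -71/24 - 3071/2949 = -94361/23592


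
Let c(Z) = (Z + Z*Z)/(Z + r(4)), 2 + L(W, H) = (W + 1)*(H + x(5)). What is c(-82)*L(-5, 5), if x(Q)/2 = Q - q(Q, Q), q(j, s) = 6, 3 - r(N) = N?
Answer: 92988/83 ≈ 1120.3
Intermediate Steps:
r(N) = 3 - N
x(Q) = -12 + 2*Q (x(Q) = 2*(Q - 1*6) = 2*(Q - 6) = 2*(-6 + Q) = -12 + 2*Q)
L(W, H) = -2 + (1 + W)*(-2 + H) (L(W, H) = -2 + (W + 1)*(H + (-12 + 2*5)) = -2 + (1 + W)*(H + (-12 + 10)) = -2 + (1 + W)*(H - 2) = -2 + (1 + W)*(-2 + H))
c(Z) = (Z + Z²)/(-1 + Z) (c(Z) = (Z + Z*Z)/(Z + (3 - 1*4)) = (Z + Z²)/(Z + (3 - 4)) = (Z + Z²)/(Z - 1) = (Z + Z²)/(-1 + Z))
c(-82)*L(-5, 5) = (-82*(1 - 82)/(-1 - 82))*(-4 + 5 - 2*(-5) + 5*(-5)) = (-82*(-81)/(-83))*(-4 + 5 + 10 - 25) = -82*(-1/83)*(-81)*(-14) = -6642/83*(-14) = 92988/83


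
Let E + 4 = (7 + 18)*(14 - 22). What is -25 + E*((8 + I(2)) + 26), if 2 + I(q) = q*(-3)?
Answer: -5329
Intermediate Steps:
I(q) = -2 - 3*q (I(q) = -2 + q*(-3) = -2 - 3*q)
E = -204 (E = -4 + (7 + 18)*(14 - 22) = -4 + 25*(-8) = -4 - 200 = -204)
-25 + E*((8 + I(2)) + 26) = -25 - 204*((8 + (-2 - 3*2)) + 26) = -25 - 204*((8 + (-2 - 6)) + 26) = -25 - 204*((8 - 8) + 26) = -25 - 204*(0 + 26) = -25 - 204*26 = -25 - 5304 = -5329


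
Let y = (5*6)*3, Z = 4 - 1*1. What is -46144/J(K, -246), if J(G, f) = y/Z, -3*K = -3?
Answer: -23072/15 ≈ -1538.1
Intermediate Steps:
Z = 3 (Z = 4 - 1 = 3)
K = 1 (K = -⅓*(-3) = 1)
y = 90 (y = 30*3 = 90)
J(G, f) = 30 (J(G, f) = 90/3 = 90*(⅓) = 30)
-46144/J(K, -246) = -46144/30 = -46144*1/30 = -23072/15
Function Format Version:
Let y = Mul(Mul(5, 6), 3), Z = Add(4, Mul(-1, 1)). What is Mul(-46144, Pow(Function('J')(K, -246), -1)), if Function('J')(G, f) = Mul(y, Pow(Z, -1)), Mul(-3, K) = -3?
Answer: Rational(-23072, 15) ≈ -1538.1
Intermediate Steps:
Z = 3 (Z = Add(4, -1) = 3)
K = 1 (K = Mul(Rational(-1, 3), -3) = 1)
y = 90 (y = Mul(30, 3) = 90)
Function('J')(G, f) = 30 (Function('J')(G, f) = Mul(90, Pow(3, -1)) = Mul(90, Rational(1, 3)) = 30)
Mul(-46144, Pow(Function('J')(K, -246), -1)) = Mul(-46144, Pow(30, -1)) = Mul(-46144, Rational(1, 30)) = Rational(-23072, 15)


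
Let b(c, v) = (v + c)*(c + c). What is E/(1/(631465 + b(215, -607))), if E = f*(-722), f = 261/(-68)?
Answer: 43615372005/34 ≈ 1.2828e+9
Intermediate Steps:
f = -261/68 (f = 261*(-1/68) = -261/68 ≈ -3.8382)
b(c, v) = 2*c*(c + v) (b(c, v) = (c + v)*(2*c) = 2*c*(c + v))
E = 94221/34 (E = -261/68*(-722) = 94221/34 ≈ 2771.2)
E/(1/(631465 + b(215, -607))) = 94221/(34*(1/(631465 + 2*215*(215 - 607)))) = 94221/(34*(1/(631465 + 2*215*(-392)))) = 94221/(34*(1/(631465 - 168560))) = 94221/(34*(1/462905)) = (94221/34)*462905 = 43615372005/34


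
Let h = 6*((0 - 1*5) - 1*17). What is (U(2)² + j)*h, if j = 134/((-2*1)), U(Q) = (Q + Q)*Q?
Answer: 396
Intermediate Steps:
U(Q) = 2*Q² (U(Q) = (2*Q)*Q = 2*Q²)
h = -132 (h = 6*((0 - 5) - 17) = 6*(-5 - 17) = 6*(-22) = -132)
j = -67 (j = 134/(-2) = 134*(-½) = -67)
(U(2)² + j)*h = ((2*2²)² - 67)*(-132) = ((2*4)² - 67)*(-132) = (8² - 67)*(-132) = (64 - 67)*(-132) = -3*(-132) = 396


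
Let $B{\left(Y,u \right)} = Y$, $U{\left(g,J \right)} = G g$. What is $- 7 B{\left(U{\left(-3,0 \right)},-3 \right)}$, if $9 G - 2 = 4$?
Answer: $14$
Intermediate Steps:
$G = \frac{2}{3}$ ($G = \frac{2}{9} + \frac{1}{9} \cdot 4 = \frac{2}{9} + \frac{4}{9} = \frac{2}{3} \approx 0.66667$)
$U{\left(g,J \right)} = \frac{2 g}{3}$
$- 7 B{\left(U{\left(-3,0 \right)},-3 \right)} = - 7 \cdot \frac{2}{3} \left(-3\right) = \left(-7\right) \left(-2\right) = 14$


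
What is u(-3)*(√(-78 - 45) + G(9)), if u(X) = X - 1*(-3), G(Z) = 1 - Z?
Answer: 0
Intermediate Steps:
u(X) = 3 + X (u(X) = X + 3 = 3 + X)
u(-3)*(√(-78 - 45) + G(9)) = (3 - 3)*(√(-78 - 45) + (1 - 1*9)) = 0*(√(-123) + (1 - 9)) = 0*(I*√123 - 8) = 0*(-8 + I*√123) = 0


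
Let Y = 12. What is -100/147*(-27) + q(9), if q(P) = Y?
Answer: 1488/49 ≈ 30.367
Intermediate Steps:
q(P) = 12
-100/147*(-27) + q(9) = -100/147*(-27) + 12 = 900/49 + 12 = 1488/49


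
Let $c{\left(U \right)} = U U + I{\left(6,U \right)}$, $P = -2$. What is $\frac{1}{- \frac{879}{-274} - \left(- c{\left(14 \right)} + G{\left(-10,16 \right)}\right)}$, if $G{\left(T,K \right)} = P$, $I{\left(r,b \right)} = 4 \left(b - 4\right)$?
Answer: $\frac{274}{66091} \approx 0.0041458$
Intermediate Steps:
$I{\left(r,b \right)} = -16 + 4 b$ ($I{\left(r,b \right)} = 4 \left(-4 + b\right) = -16 + 4 b$)
$G{\left(T,K \right)} = -2$
$c{\left(U \right)} = -16 + U^{2} + 4 U$ ($c{\left(U \right)} = U U + \left(-16 + 4 U\right) = U^{2} + \left(-16 + 4 U\right) = -16 + U^{2} + 4 U$)
$\frac{1}{- \frac{879}{-274} - \left(- c{\left(14 \right)} + G{\left(-10,16 \right)}\right)} = \frac{1}{- \frac{879}{-274} + \left(\left(-16 + 14^{2} + 4 \cdot 14\right) - -2\right)} = \frac{1}{\left(-879\right) \left(- \frac{1}{274}\right) + \left(\left(-16 + 196 + 56\right) + 2\right)} = \frac{1}{\frac{879}{274} + \left(236 + 2\right)} = \frac{1}{\frac{879}{274} + 238} = \frac{1}{\frac{66091}{274}} = \frac{274}{66091}$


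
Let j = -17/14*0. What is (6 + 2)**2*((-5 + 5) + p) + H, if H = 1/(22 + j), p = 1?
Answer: 1409/22 ≈ 64.045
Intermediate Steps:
j = 0 (j = -17*1/14*0 = -17/14*0 = 0)
H = 1/22 (H = 1/(22 + 0) = 1/22 ≈ 0.045455)
(6 + 2)**2*((-5 + 5) + p) + H = (6 + 2)**2*((-5 + 5) + 1) + 1/22 = 8**2*(0 + 1) + 1/22 = 64*1 + 1/22 = 64 + 1/22 = 1409/22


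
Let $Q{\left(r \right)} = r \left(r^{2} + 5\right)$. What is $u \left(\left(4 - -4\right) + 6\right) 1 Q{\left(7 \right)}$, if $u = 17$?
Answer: $89964$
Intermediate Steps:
$Q{\left(r \right)} = r \left(5 + r^{2}\right)$
$u \left(\left(4 - -4\right) + 6\right) 1 Q{\left(7 \right)} = 17 \left(\left(4 - -4\right) + 6\right) 1 \cdot 7 \left(5 + 7^{2}\right) = 17 \left(\left(4 + 4\right) + 6\right) 1 \cdot 7 \left(5 + 49\right) = 17 \left(8 + 6\right) 1 \cdot 7 \cdot 54 = 17 \cdot 14 \cdot 1 \cdot 378 = 17 \cdot 14 \cdot 378 = 238 \cdot 378 = 89964$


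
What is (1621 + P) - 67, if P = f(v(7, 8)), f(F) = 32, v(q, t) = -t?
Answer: 1586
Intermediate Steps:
P = 32
(1621 + P) - 67 = (1621 + 32) - 67 = 1653 - 67 = 1586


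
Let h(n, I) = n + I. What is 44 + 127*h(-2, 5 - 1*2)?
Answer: 171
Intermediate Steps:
h(n, I) = I + n
44 + 127*h(-2, 5 - 1*2) = 44 + 127*((5 - 1*2) - 2) = 44 + 127*((5 - 2) - 2) = 44 + 127*(3 - 2) = 44 + 127*1 = 44 + 127 = 171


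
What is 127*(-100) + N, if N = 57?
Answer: -12643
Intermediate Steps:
127*(-100) + N = 127*(-100) + 57 = -12700 + 57 = -12643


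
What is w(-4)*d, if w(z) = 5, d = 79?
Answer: 395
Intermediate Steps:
w(-4)*d = 5*79 = 395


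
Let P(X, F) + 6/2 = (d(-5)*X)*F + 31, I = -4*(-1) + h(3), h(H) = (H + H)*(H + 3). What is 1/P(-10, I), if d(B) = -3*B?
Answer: -1/5972 ≈ -0.00016745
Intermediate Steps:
h(H) = 2*H*(3 + H) (h(H) = (2*H)*(3 + H) = 2*H*(3 + H))
I = 40 (I = -4*(-1) + 2*3*(3 + 3) = 4 + 2*3*6 = 4 + 36 = 40)
P(X, F) = 28 + 15*F*X (P(X, F) = -3 + (((-3*(-5))*X)*F + 31) = -3 + ((15*X)*F + 31) = -3 + (15*F*X + 31) = -3 + (31 + 15*F*X) = 28 + 15*F*X)
1/P(-10, I) = 1/(28 + 15*40*(-10)) = 1/(28 - 6000) = 1/(-5972) = -1/5972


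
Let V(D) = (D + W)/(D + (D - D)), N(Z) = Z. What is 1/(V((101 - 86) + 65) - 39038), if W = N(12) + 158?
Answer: -8/312279 ≈ -2.5618e-5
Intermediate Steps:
W = 170 (W = 12 + 158 = 170)
V(D) = (170 + D)/D (V(D) = (D + 170)/(D + (D - D)) = (170 + D)/(D + 0) = (170 + D)/D)
1/(V((101 - 86) + 65) - 39038) = 1/((170 + ((101 - 86) + 65))/((101 - 86) + 65) - 39038) = 1/((170 + (15 + 65))/(15 + 65) - 39038) = 1/((170 + 80)/80 - 39038) = 1/((1/80)*250 - 39038) = 1/(25/8 - 39038) = 1/(-312279/8) = -8/312279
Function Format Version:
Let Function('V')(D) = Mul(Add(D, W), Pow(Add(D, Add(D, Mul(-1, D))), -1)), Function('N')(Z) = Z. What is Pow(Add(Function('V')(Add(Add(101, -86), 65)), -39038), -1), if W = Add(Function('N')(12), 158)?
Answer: Rational(-8, 312279) ≈ -2.5618e-5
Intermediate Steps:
W = 170 (W = Add(12, 158) = 170)
Function('V')(D) = Mul(Pow(D, -1), Add(170, D)) (Function('V')(D) = Mul(Add(D, 170), Pow(Add(D, Add(D, Mul(-1, D))), -1)) = Mul(Add(170, D), Pow(Add(D, 0), -1)) = Mul(Add(170, D), Pow(D, -1)) = Mul(Pow(D, -1), Add(170, D)))
Pow(Add(Function('V')(Add(Add(101, -86), 65)), -39038), -1) = Pow(Add(Mul(Pow(Add(Add(101, -86), 65), -1), Add(170, Add(Add(101, -86), 65))), -39038), -1) = Pow(Add(Mul(Pow(Add(15, 65), -1), Add(170, Add(15, 65))), -39038), -1) = Pow(Add(Mul(Pow(80, -1), Add(170, 80)), -39038), -1) = Pow(Add(Mul(Rational(1, 80), 250), -39038), -1) = Pow(Add(Rational(25, 8), -39038), -1) = Pow(Rational(-312279, 8), -1) = Rational(-8, 312279)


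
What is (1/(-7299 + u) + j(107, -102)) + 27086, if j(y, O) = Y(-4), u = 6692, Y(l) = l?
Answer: 16438773/607 ≈ 27082.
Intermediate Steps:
j(y, O) = -4
(1/(-7299 + u) + j(107, -102)) + 27086 = (1/(-7299 + 6692) - 4) + 27086 = (1/(-607) - 4) + 27086 = (-1/607 - 4) + 27086 = -2429/607 + 27086 = 16438773/607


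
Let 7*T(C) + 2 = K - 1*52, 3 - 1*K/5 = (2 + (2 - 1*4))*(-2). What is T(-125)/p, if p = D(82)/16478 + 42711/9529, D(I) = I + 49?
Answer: -874819374/705040157 ≈ -1.2408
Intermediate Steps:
D(I) = 49 + I
K = 15 (K = 15 - 5*(2 + (2 - 1*4))*(-2) = 15 - 5*(2 + (2 - 4))*(-2) = 15 - 5*(2 - 2)*(-2) = 15 - 0*(-2) = 15 - 5*0 = 15 + 0 = 15)
T(C) = -39/7 (T(C) = -2/7 + (15 - 1*52)/7 = -2/7 + (15 - 52)/7 = -2/7 + (⅐)*(-37) = -2/7 - 37/7 = -39/7)
p = 705040157/157018862 (p = (49 + 82)/16478 + 42711/9529 = 131*(1/16478) + 42711*(1/9529) = 131/16478 + 42711/9529 = 705040157/157018862 ≈ 4.4902)
T(-125)/p = -39/(7*705040157/157018862) = -39/7*157018862/705040157 = -874819374/705040157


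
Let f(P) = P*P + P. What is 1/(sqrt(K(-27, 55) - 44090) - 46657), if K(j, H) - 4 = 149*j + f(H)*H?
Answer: -46657/2176754358 - sqrt(121291)/2176754358 ≈ -2.1594e-5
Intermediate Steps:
f(P) = P + P**2 (f(P) = P**2 + P = P + P**2)
K(j, H) = 4 + 149*j + H**2*(1 + H) (K(j, H) = 4 + (149*j + (H*(1 + H))*H) = 4 + (149*j + H**2*(1 + H)) = 4 + 149*j + H**2*(1 + H))
1/(sqrt(K(-27, 55) - 44090) - 46657) = 1/(sqrt((4 + 149*(-27) + 55**2*(1 + 55)) - 44090) - 46657) = 1/(sqrt((4 - 4023 + 3025*56) - 44090) - 46657) = 1/(sqrt((4 - 4023 + 169400) - 44090) - 46657) = 1/(sqrt(165381 - 44090) - 46657) = 1/(sqrt(121291) - 46657) = 1/(-46657 + sqrt(121291))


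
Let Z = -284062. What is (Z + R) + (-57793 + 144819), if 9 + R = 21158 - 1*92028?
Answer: -267915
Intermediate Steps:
R = -70879 (R = -9 + (21158 - 1*92028) = -9 + (21158 - 92028) = -9 - 70870 = -70879)
(Z + R) + (-57793 + 144819) = (-284062 - 70879) + (-57793 + 144819) = -354941 + 87026 = -267915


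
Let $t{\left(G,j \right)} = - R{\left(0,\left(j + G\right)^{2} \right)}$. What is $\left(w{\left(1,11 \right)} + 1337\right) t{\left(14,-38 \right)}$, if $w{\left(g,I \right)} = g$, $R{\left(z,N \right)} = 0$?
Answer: $0$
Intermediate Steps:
$t{\left(G,j \right)} = 0$ ($t{\left(G,j \right)} = \left(-1\right) 0 = 0$)
$\left(w{\left(1,11 \right)} + 1337\right) t{\left(14,-38 \right)} = \left(1 + 1337\right) 0 = 1338 \cdot 0 = 0$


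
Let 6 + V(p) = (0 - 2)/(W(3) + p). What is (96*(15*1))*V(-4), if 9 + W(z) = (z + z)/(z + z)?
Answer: -8400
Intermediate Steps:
W(z) = -8 (W(z) = -9 + (z + z)/(z + z) = -9 + (2*z)/((2*z)) = -9 + (2*z)*(1/(2*z)) = -9 + 1 = -8)
V(p) = -6 - 2/(-8 + p) (V(p) = -6 + (0 - 2)/(-8 + p) = -6 - 2/(-8 + p))
(96*(15*1))*V(-4) = (96*(15*1))*(2*(23 - 3*(-4))/(-8 - 4)) = (96*15)*(2*(23 + 12)/(-12)) = 1440*(2*(-1/12)*35) = 1440*(-35/6) = -8400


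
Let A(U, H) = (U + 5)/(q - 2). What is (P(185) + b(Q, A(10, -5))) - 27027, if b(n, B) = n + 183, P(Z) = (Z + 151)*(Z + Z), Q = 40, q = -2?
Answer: 97516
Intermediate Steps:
A(U, H) = -5/4 - U/4 (A(U, H) = (U + 5)/(-2 - 2) = (5 + U)/(-4) = (5 + U)*(-¼) = -5/4 - U/4)
P(Z) = 2*Z*(151 + Z) (P(Z) = (151 + Z)*(2*Z) = 2*Z*(151 + Z))
b(n, B) = 183 + n
(P(185) + b(Q, A(10, -5))) - 27027 = (2*185*(151 + 185) + (183 + 40)) - 27027 = (2*185*336 + 223) - 27027 = (124320 + 223) - 27027 = 124543 - 27027 = 97516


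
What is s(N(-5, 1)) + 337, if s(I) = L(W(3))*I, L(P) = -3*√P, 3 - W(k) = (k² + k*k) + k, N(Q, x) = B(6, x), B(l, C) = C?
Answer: 337 - 9*I*√2 ≈ 337.0 - 12.728*I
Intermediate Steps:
N(Q, x) = x
W(k) = 3 - k - 2*k² (W(k) = 3 - ((k² + k*k) + k) = 3 - ((k² + k²) + k) = 3 - (2*k² + k) = 3 - (k + 2*k²) = 3 + (-k - 2*k²) = 3 - k - 2*k²)
s(I) = -9*I*I*√2 (s(I) = (-3*√(3 - 1*3 - 2*3²))*I = (-3*√(3 - 3 - 2*9))*I = (-3*√(3 - 3 - 18))*I = (-9*I*√2)*I = -9*I*I*√2)
s(N(-5, 1)) + 337 = -9*I*1*√2 + 337 = -9*I*√2 + 337 = 337 - 9*I*√2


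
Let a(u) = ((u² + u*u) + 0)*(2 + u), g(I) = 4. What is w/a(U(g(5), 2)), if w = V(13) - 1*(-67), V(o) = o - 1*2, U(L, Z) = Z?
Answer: 39/16 ≈ 2.4375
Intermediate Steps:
V(o) = -2 + o (V(o) = o - 2 = -2 + o)
w = 78 (w = (-2 + 13) - 1*(-67) = 11 + 67 = 78)
a(u) = 2*u²*(2 + u) (a(u) = ((u² + u²) + 0)*(2 + u) = (2*u² + 0)*(2 + u) = (2*u²)*(2 + u) = 2*u²*(2 + u))
w/a(U(g(5), 2)) = 78/((2*2²*(2 + 2))) = 78/((2*4*4)) = 78/32 = 78*(1/32) = 39/16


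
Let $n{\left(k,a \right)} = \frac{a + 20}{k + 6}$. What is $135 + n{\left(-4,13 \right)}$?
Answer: $\frac{303}{2} \approx 151.5$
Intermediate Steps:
$n{\left(k,a \right)} = \frac{20 + a}{6 + k}$
$135 + n{\left(-4,13 \right)} = 135 + \frac{20 + 13}{6 - 4} = 135 + \frac{1}{2} \cdot 33 = 135 + \frac{33}{2} = \frac{303}{2}$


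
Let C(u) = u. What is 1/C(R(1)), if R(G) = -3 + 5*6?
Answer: 1/27 ≈ 0.037037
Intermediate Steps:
R(G) = 27 (R(G) = -3 + 30 = 27)
1/C(R(1)) = 1/27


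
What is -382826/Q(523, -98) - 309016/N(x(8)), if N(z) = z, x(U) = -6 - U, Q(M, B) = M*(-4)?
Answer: 162955259/7322 ≈ 22256.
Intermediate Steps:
Q(M, B) = -4*M
-382826/Q(523, -98) - 309016/N(x(8)) = -382826/((-4*523)) - 309016/(-6 - 1*8) = -382826/(-2092) - 309016/(-6 - 8) = -382826*(-1/2092) - 309016/(-14) = 191413/1046 - 309016*(-1/14) = 191413/1046 + 154508/7 = 162955259/7322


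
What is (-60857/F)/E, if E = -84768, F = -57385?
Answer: -60857/4864411680 ≈ -1.2511e-5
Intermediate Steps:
(-60857/F)/E = -60857/(-57385)/(-84768) = -60857*(-1/57385)*(-1/84768) = (60857/57385)*(-1/84768) = -60857/4864411680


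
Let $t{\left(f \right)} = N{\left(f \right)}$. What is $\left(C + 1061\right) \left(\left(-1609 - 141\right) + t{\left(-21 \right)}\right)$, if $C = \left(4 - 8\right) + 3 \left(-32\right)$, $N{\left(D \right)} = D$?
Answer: $-1701931$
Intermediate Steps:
$t{\left(f \right)} = f$
$C = -100$ ($C = \left(4 - 8\right) - 96 = -4 - 96 = -100$)
$\left(C + 1061\right) \left(\left(-1609 - 141\right) + t{\left(-21 \right)}\right) = \left(-100 + 1061\right) \left(\left(-1609 - 141\right) - 21\right) = 961 \left(\left(-1609 - 141\right) - 21\right) = 961 \left(-1750 - 21\right) = 961 \left(-1771\right) = -1701931$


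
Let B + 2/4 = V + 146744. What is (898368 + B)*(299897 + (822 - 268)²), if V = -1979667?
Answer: -1134200853243/2 ≈ -5.6710e+11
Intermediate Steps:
B = -3665847/2 (B = -½ + (-1979667 + 146744) = -½ - 1832923 = -3665847/2 ≈ -1.8329e+6)
(898368 + B)*(299897 + (822 - 268)²) = (898368 - 3665847/2)*(299897 + (822 - 268)²) = -1869111*(299897 + 554²)/2 = -1869111*(299897 + 306916)/2 = -1869111/2*606813 = -1134200853243/2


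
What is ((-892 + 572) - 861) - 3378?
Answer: -4559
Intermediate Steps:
((-892 + 572) - 861) - 3378 = (-320 - 861) - 3378 = -1181 - 3378 = -4559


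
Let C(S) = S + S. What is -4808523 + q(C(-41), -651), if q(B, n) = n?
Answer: -4809174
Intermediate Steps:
C(S) = 2*S
-4808523 + q(C(-41), -651) = -4808523 - 651 = -4809174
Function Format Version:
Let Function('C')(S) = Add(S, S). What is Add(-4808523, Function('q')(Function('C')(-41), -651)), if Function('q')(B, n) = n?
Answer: -4809174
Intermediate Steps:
Function('C')(S) = Mul(2, S)
Add(-4808523, Function('q')(Function('C')(-41), -651)) = Add(-4808523, -651) = -4809174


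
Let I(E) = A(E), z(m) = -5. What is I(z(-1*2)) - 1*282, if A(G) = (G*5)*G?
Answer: -157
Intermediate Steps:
A(G) = 5*G² (A(G) = (5*G)*G = 5*G²)
I(E) = 5*E²
I(z(-1*2)) - 1*282 = 5*(-5)² - 1*282 = 5*25 - 282 = 125 - 282 = -157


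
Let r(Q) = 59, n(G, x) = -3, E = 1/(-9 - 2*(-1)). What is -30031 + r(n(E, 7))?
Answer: -29972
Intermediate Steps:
E = -⅐ (E = 1/(-9 + 2) = 1/(-7) = -⅐ ≈ -0.14286)
-30031 + r(n(E, 7)) = -30031 + 59 = -29972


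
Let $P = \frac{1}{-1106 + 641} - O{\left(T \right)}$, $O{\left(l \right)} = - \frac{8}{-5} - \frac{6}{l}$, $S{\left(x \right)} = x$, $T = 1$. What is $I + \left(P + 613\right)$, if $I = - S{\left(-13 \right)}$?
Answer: $\frac{58627}{93} \approx 630.4$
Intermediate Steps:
$O{\left(l \right)} = \frac{8}{5} - \frac{6}{l}$ ($O{\left(l \right)} = \left(-8\right) \left(- \frac{1}{5}\right) - \frac{6}{l} = \frac{8}{5} - \frac{6}{l}$)
$P = \frac{409}{93}$ ($P = \frac{1}{-1106 + 641} - \left(\frac{8}{5} - \frac{6}{1}\right) = \frac{1}{-465} - \left(\frac{8}{5} - 6\right) = - \frac{1}{465} - \left(\frac{8}{5} - 6\right) = - \frac{1}{465} - - \frac{22}{5} = - \frac{1}{465} + \frac{22}{5} = \frac{409}{93} \approx 4.3979$)
$I = 13$ ($I = \left(-1\right) \left(-13\right) = 13$)
$I + \left(P + 613\right) = 13 + \left(\frac{409}{93} + 613\right) = 13 + \frac{57418}{93} = \frac{58627}{93}$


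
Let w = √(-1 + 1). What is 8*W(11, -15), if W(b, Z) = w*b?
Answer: 0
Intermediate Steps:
w = 0 (w = √0 = 0)
W(b, Z) = 0 (W(b, Z) = 0*b = 0)
8*W(11, -15) = 8*0 = 0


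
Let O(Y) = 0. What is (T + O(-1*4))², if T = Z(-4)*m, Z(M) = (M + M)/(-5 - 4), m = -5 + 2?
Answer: 64/9 ≈ 7.1111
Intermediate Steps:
m = -3
Z(M) = -2*M/9 (Z(M) = (2*M)/(-9) = (2*M)*(-⅑) = -2*M/9)
T = -8/3 (T = -2/9*(-4)*(-3) = (8/9)*(-3) = -8/3 ≈ -2.6667)
(T + O(-1*4))² = (-8/3 + 0)² = (-8/3)² = 64/9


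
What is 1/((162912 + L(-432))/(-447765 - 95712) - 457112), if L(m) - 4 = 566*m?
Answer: -543477/248429776828 ≈ -2.1876e-6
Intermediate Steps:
L(m) = 4 + 566*m
1/((162912 + L(-432))/(-447765 - 95712) - 457112) = 1/((162912 + (4 + 566*(-432)))/(-447765 - 95712) - 457112) = 1/((162912 + (4 - 244512))/(-543477) - 457112) = 1/((162912 - 244508)*(-1/543477) - 457112) = 1/(-81596*(-1/543477) - 457112) = 1/(81596/543477 - 457112) = 1/(-248429776828/543477) = -543477/248429776828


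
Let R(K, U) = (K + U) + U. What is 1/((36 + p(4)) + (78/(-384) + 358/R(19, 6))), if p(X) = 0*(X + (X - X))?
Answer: 1984/93933 ≈ 0.021121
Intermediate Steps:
R(K, U) = K + 2*U
p(X) = 0 (p(X) = 0*(X + 0) = 0*X = 0)
1/((36 + p(4)) + (78/(-384) + 358/R(19, 6))) = 1/((36 + 0) + (78/(-384) + 358/(19 + 2*6))) = 1/(36 + (78*(-1/384) + 358/(19 + 12))) = 1/(36 + (-13/64 + 358/31)) = 1/(36 + 22509/1984) = 1/(93933/1984) = 1984/93933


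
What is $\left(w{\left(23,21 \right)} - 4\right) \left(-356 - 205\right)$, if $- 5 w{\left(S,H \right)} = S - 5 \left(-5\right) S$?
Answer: $\frac{346698}{5} \approx 69340.0$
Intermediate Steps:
$w{\left(S,H \right)} = - \frac{26 S}{5}$ ($w{\left(S,H \right)} = - \frac{S - 5 \left(-5\right) S}{5} = - \frac{S - - 25 S}{5} = - \frac{S + 25 S}{5} = - \frac{26 S}{5}$)
$\left(w{\left(23,21 \right)} - 4\right) \left(-356 - 205\right) = \left(\left(- \frac{26}{5}\right) 23 - 4\right) \left(-356 - 205\right) = \left(- \frac{598}{5} - 4\right) \left(-561\right) = \left(- \frac{618}{5}\right) \left(-561\right) = \frac{346698}{5}$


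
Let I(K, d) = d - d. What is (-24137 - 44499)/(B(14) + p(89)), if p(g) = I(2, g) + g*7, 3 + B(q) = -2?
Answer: -34318/309 ≈ -111.06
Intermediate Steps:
I(K, d) = 0
B(q) = -5 (B(q) = -3 - 2 = -5)
p(g) = 7*g (p(g) = 0 + g*7 = 0 + 7*g = 7*g)
(-24137 - 44499)/(B(14) + p(89)) = (-24137 - 44499)/(-5 + 7*89) = -68636/(-5 + 623) = -68636/618 = -68636*1/618 = -34318/309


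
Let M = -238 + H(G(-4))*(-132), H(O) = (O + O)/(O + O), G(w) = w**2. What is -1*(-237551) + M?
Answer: 237181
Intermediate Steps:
H(O) = 1 (H(O) = (2*O)/((2*O)) = (2*O)*(1/(2*O)) = 1)
M = -370 (M = -238 + 1*(-132) = -238 - 132 = -370)
-1*(-237551) + M = -1*(-237551) - 370 = 237551 - 370 = 237181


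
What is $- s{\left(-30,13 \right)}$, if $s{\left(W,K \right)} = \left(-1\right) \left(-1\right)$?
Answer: $-1$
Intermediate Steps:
$s{\left(W,K \right)} = 1$
$- s{\left(-30,13 \right)} = \left(-1\right) 1 = -1$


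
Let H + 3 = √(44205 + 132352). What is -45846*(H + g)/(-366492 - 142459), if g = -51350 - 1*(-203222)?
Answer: 6962586174/508951 + 45846*√176557/508951 ≈ 13718.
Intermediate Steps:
H = -3 + √176557 (H = -3 + √(44205 + 132352) = -3 + √176557 ≈ 417.19)
g = 151872 (g = -51350 + 203222 = 151872)
-45846*(H + g)/(-366492 - 142459) = -45846*((-3 + √176557) + 151872)/(-366492 - 142459) = -(-6962586174/508951 - 45846*√176557/508951) = -45846*(-151869/508951 - √176557/508951) = 6962586174/508951 + 45846*√176557/508951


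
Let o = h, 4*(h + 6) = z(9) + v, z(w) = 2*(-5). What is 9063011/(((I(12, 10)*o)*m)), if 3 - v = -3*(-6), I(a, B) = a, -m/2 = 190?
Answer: 9063011/55860 ≈ 162.25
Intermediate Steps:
m = -380 (m = -2*190 = -380)
z(w) = -10
v = -15 (v = 3 - (-3)*(-6) = 3 - 1*18 = 3 - 18 = -15)
h = -49/4 (h = -6 + (-10 - 15)/4 = -6 + (¼)*(-25) = -6 - 25/4 = -49/4 ≈ -12.250)
o = -49/4 ≈ -12.250
9063011/(((I(12, 10)*o)*m)) = 9063011/(((12*(-49/4))*(-380))) = 9063011/((-147*(-380))) = 9063011/55860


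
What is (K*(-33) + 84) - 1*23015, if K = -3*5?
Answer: -22436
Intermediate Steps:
K = -15
(K*(-33) + 84) - 1*23015 = (-15*(-33) + 84) - 1*23015 = (495 + 84) - 23015 = 579 - 23015 = -22436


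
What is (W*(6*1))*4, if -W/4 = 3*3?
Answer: -864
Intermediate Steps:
W = -36 (W = -12*3 = -4*9 = -36)
(W*(6*1))*4 = -216*4 = -864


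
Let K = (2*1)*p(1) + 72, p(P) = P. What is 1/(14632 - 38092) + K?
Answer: 1736039/23460 ≈ 74.000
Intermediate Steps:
K = 74 (K = (2*1)*1 + 72 = 2*1 + 72 = 2 + 72 = 74)
1/(14632 - 38092) + K = 1/(14632 - 38092) + 74 = 1/(-23460) + 74 = -1/23460 + 74 = 1736039/23460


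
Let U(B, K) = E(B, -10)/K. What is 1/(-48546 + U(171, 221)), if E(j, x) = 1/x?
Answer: -2210/107286661 ≈ -2.0599e-5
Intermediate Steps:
U(B, K) = -1/(10*K) (U(B, K) = 1/((-10)*K) = -1/(10*K))
1/(-48546 + U(171, 221)) = 1/(-48546 - ⅒/221) = 1/(-48546 - ⅒*1/221) = 1/(-48546 - 1/2210) = 1/(-107286661/2210) = -2210/107286661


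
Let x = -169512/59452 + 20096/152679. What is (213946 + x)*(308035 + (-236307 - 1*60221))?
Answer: 5586586765674865996/2269267977 ≈ 2.4618e+9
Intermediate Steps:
x = -6171543814/2269267977 (x = -169512*1/59452 + 20096*(1/152679) = -42378/14863 + 20096/152679 = -6171543814/2269267977 ≈ -2.7196)
(213946 + x)*(308035 + (-236307 - 1*60221)) = (213946 - 6171543814/2269267977)*(308035 + (-236307 - 1*60221)) = 485494635063428*(308035 + (-236307 - 60221))/2269267977 = 485494635063428*(308035 - 296528)/2269267977 = (485494635063428/2269267977)*11507 = 5586586765674865996/2269267977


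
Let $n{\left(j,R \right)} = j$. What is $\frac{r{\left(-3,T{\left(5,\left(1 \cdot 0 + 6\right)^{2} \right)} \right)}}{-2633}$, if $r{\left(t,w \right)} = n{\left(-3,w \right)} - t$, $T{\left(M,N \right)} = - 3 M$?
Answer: $0$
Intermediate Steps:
$r{\left(t,w \right)} = -3 - t$
$\frac{r{\left(-3,T{\left(5,\left(1 \cdot 0 + 6\right)^{2} \right)} \right)}}{-2633} = \frac{-3 - -3}{-2633} = \left(-3 + 3\right) \left(- \frac{1}{2633}\right) = 0 \left(- \frac{1}{2633}\right) = 0$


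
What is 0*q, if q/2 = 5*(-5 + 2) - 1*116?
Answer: 0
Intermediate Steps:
q = -262 (q = 2*(5*(-5 + 2) - 1*116) = 2*(5*(-3) - 116) = 2*(-15 - 116) = 2*(-131) = -262)
0*q = 0*(-262) = 0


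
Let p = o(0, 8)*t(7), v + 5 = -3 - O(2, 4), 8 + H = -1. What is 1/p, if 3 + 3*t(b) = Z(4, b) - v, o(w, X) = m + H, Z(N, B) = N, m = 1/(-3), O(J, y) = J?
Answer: -9/308 ≈ -0.029221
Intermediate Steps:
m = -1/3 ≈ -0.33333
H = -9 (H = -8 - 1 = -9)
v = -10 (v = -5 + (-3 - 1*2) = -5 + (-3 - 2) = -5 - 5 = -10)
o(w, X) = -28/3 (o(w, X) = -1/3 - 9 = -28/3)
t(b) = 11/3 (t(b) = -1 + (4 - 1*(-10))/3 = -1 + (4 + 10)/3 = -1 + (1/3)*14 = -1 + 14/3 = 11/3)
p = -308/9 (p = -28/3*11/3 = -308/9 ≈ -34.222)
1/p = 1/(-308/9) = -9/308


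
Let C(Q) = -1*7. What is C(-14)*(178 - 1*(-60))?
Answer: -1666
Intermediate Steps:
C(Q) = -7
C(-14)*(178 - 1*(-60)) = -7*(178 - 1*(-60)) = -7*(178 + 60) = -7*238 = -1666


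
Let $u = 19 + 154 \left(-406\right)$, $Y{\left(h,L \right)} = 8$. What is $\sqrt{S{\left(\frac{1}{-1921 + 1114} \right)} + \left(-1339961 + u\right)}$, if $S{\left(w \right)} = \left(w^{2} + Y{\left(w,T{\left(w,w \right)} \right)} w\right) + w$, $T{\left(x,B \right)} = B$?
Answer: $\frac{4 i \sqrt{57084661706}}{807} \approx 1184.3 i$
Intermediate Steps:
$u = -62505$ ($u = 19 - 62524 = -62505$)
$S{\left(w \right)} = w^{2} + 9 w$ ($S{\left(w \right)} = \left(w^{2} + 8 w\right) + w = w^{2} + 9 w$)
$\sqrt{S{\left(\frac{1}{-1921 + 1114} \right)} + \left(-1339961 + u\right)} = \sqrt{\frac{9 + \frac{1}{-1921 + 1114}}{-1921 + 1114} - 1402466} = \sqrt{\frac{9 + \frac{1}{-807}}{-807} - 1402466} = \sqrt{- \frac{9 - \frac{1}{807}}{807} - 1402466} = \sqrt{\left(- \frac{1}{807}\right) \frac{7262}{807} - 1402466} = \sqrt{- \frac{7262}{651249} - 1402466} = \sqrt{- \frac{913354587296}{651249}} = \frac{4 i \sqrt{57084661706}}{807}$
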